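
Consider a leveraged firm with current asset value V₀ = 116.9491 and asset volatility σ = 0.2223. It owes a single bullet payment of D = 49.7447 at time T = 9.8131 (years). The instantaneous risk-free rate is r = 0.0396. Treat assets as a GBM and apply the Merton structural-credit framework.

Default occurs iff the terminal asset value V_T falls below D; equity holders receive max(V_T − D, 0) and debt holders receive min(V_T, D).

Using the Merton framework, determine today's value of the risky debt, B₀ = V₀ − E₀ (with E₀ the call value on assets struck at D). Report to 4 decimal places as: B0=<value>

With assets at 116.9491 and a single debt payment of 49.7447 at 9.8131 years:
d₁ = [ln(V₀/D) + (r + σ²/2)T] / (σ√T)
   = [ln(116.9491/49.7447) + (0.0396 + 0.5·0.2223²)·9.8131] / (0.2223·√9.8131)
   = [0.854835 + 0.631067] / 0.696374 = 2.133770
d₂ = d₁ − σ√T = 2.133770 − 0.696374 = 1.437396
N(d₁) = 0.983569,  N(d₂) = 0.924697,  e^(−rT) = 0.678006
E₀ = V₀·N(d₁) − D·e^(−rT)·N(d₂)
   = 116.9491·0.983569 − 49.7447·0.678006·0.924697 = 83.840067
B₀ = V₀ − E₀ = 116.9491 − 83.840067 = 33.109033

B0=33.1090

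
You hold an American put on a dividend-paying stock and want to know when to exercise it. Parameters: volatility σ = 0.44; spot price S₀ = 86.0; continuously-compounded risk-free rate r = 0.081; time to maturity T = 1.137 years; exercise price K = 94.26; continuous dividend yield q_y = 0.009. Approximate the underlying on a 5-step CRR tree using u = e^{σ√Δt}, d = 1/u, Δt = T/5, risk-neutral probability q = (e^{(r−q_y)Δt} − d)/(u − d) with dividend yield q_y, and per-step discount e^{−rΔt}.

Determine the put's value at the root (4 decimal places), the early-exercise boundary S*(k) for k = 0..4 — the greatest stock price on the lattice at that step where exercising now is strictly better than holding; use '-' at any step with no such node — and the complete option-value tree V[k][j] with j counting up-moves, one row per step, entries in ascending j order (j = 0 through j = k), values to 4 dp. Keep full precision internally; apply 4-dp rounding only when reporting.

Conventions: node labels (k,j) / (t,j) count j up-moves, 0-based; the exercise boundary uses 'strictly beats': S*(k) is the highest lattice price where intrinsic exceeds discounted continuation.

Δt=0.22740  u=1.23346  d=0.81073  q=0.48679  discount=0.98175
step 5 (expiry): payoffs max(K−S,0) = 64.1383 48.4324 24.5372 0.0000 0.0000 0.0000
step 4: (k=4,j=0): S=37.1538, K−S=57.1062, hold=55.4619 ⇒ V=57.1062 exercise | (k=4,j=1): S=56.5263, K−S=37.7337, hold=36.1289 ⇒ V=37.7337 exercise | (k=4,j=2): S=86.0000, K−S=8.2600, hold=12.3630 ⇒ V=12.3630 continue | (k=4,j=3): S=130.8417, K−S=0.0000, hold=0.0000 ⇒ V=0.0000 continue | (k=4,j=4): S=199.0646, K−S=0.0000, hold=0.0000 ⇒ V=0.0000 continue  boundary S*=56.5263
step 3: (k=3,j=0): S=45.8276, K−S=48.4324, hold=46.8058 ⇒ V=48.4324 exercise | (k=3,j=1): S=69.7228, K−S=24.5372, hold=24.9203 ⇒ V=24.9203 continue | (k=3,j=2): S=106.0773, K−S=0.0000, hold=6.2291 ⇒ V=6.2291 continue | (k=3,j=3): S=161.3876, K−S=0.0000, hold=0.0000 ⇒ V=0.0000 continue  boundary S*=45.8276
step 2: (k=2,j=0): S=56.5263, K−S=37.7337, hold=36.3120 ⇒ V=37.7337 exercise | (k=2,j=1): S=86.0000, K−S=8.2600, hold=15.5329 ⇒ V=15.5329 continue | (k=2,j=2): S=130.8417, K−S=0.0000, hold=3.1385 ⇒ V=3.1385 continue  boundary S*=56.5263
step 1: (k=1,j=0): S=69.7228, K−S=24.5372, hold=26.4352 ⇒ V=26.4352 continue | (k=1,j=1): S=106.0773, K−S=0.0000, hold=9.3261 ⇒ V=9.3261 continue  boundary S*=-
step 0: (k=0,j=0): S=86.0000, K−S=8.2600, hold=17.7763 ⇒ V=17.7763 continue  boundary S*=-

price = 17.7763
boundary = - - 56.5263 45.8276 56.5263
tree:
17.7763
26.4352 9.3261
37.7337 15.5329 3.1385
48.4324 24.9203 6.2291 0.0000
57.1062 37.7337 12.3630 0.0000 0.0000
64.1383 48.4324 24.5372 0.0000 0.0000 0.0000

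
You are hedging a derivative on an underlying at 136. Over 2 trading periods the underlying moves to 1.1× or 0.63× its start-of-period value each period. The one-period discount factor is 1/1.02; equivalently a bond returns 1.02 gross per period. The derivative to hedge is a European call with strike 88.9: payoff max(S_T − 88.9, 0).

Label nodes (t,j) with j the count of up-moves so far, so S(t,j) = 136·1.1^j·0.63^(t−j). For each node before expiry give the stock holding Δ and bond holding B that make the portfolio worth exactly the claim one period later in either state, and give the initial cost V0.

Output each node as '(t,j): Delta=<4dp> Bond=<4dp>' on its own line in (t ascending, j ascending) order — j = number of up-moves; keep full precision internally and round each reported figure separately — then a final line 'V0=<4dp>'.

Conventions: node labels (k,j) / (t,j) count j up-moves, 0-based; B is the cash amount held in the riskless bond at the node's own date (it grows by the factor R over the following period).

(0,0): Delta=0.9088 Bond=-72.0764
(1,0): Delta=0.1328 Bond=-7.0280
(1,1): Delta=1.0000 Bond=-87.1569
V0=51.5246

Arbitrage-free pricing uses the up-move probability p* = (R−d)/(u−d) = 0.8298, discounting each step at R = 1.02.
At maturity the claim pays: V(2,0)=0.0000, V(2,1)=5.3480, V(2,2)=75.6600
Node (1,0) S=85.6800: V=(p*·5.3480+(1−p*)·0.0000)/1.02=4.3507; Δ=(5.3480−0.0000)/(94.2480−53.9784)=0.1328; B=V−Δ·S=-7.0280
Node (1,1) S=149.6000: V=(p*·75.6600+(1−p*)·5.3480)/1.02=62.4431; Δ=(75.6600−5.3480)/(164.5600−94.2480)=1.0000; B=V−Δ·S=-87.1569
Node (0,0) S=136.0000: V=(p*·62.4431+(1−p*)·4.3507)/1.02=51.5246; Δ=(62.4431−4.3507)/(149.6000−85.6800)=0.9088; B=V−Δ·S=-72.0764
Verification: the root portfolio costs Δ(0,0)·S0 + B(0,0) = 51.5246, matching V0.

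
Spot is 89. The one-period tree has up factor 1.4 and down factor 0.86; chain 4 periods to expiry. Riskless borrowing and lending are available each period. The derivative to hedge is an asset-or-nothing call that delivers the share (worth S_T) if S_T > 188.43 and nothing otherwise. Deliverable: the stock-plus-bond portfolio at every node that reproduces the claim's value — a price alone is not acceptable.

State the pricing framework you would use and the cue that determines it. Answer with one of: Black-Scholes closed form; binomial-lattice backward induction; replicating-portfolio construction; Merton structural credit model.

framework: replicating-portfolio construction

Key observation: what is demanded is not a single number but the (Δ, B) position at each node of the 1.4/0.86 tree starting at 89; constructing those positions is the replicating-portfolio method.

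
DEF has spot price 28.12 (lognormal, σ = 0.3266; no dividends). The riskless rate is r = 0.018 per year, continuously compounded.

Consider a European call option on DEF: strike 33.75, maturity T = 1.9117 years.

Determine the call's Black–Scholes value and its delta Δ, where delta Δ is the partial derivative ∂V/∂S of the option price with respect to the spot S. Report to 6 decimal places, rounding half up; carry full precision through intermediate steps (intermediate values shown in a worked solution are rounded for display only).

price = 3.463363
Δ = 0.459317

σ√T = 0.3266·√1.9117 = 0.451571
d₁ = (ln(S/K) + (r+σ²/2)T) / (σ√T) = (ln(28.12/33.75) + (0.018+0.3266²/2)·1.9117) / 0.451571 = (-0.182499 + 0.136369) / 0.451571 = -0.102156
d₂ = d₁ − σ√T = -0.102156 − 0.451571 = -0.553727
e^{−rT} = 0.966175
N(d₁) = 0.459317,  N(d₂) = 0.289883
Call price V = S·N(d₁) − K·e^{−rT}·N(d₂) = 12.915981 − 9.452618 = 3.463363
Δ = N(d₁) = 0.459317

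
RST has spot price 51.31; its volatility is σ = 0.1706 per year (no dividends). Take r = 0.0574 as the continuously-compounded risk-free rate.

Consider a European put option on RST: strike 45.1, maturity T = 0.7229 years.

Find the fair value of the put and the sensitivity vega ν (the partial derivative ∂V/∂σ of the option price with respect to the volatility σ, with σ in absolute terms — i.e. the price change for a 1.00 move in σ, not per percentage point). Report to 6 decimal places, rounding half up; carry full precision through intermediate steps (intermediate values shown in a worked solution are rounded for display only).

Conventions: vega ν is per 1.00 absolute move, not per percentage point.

σ√T = 0.1706·√0.7229 = 0.145050
d₁ = (ln(S/K) + (r+σ²/2)T) / (σ√T) = (ln(51.31/45.1) + (0.0574+0.1706²/2)·0.7229) / 0.145050 = (0.129003 + 0.052014) / 0.145050 = 1.247966
d₂ = d₁ − σ√T = 1.247966 − 0.145050 = 1.102916
e^{−rT} = 0.959355
N(−d₁) = 0.106022,  N(−d₂) = 0.135032
Put price V = K·e^{−rT}·N(−d₂) − S·N(−d₁) = 5.842408 − 5.439975 = 0.402433
φ(d₁) = (1/√(2π))·e^{−d₁²/2} = 0.183114
ν = S·φ(d₁)·√T = 7.988438

price = 0.402433
ν = 7.988438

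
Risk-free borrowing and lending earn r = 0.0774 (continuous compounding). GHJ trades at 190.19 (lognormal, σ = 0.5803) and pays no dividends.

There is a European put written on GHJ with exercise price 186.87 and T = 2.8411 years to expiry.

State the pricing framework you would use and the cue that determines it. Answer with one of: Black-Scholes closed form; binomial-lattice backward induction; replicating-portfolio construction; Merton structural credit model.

framework: Black-Scholes closed form

Key observation: a European-exercise option on GHJ struck at 186.87 — a GBM underlying with constant parameters — admits an analytic price: the data contain no early exercise, no discrete tree, no debt structure.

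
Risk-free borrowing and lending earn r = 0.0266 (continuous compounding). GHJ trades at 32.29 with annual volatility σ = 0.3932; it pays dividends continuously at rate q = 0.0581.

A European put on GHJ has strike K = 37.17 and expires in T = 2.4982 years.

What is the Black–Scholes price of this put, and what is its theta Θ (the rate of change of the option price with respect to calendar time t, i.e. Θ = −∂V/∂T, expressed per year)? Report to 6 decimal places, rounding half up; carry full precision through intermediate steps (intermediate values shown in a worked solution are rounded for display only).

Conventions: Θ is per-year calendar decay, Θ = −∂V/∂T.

price = 11.531499
Θ = -1.532573

σ√T = 0.3932·√2.4982 = 0.621480
d₁ = (ln(S/K) + (r−q+σ²/2)T) / (σ√T) = (ln(32.29/37.17) + (0.0266−0.0581+0.3932²/2)·2.4982) / 0.621480 = (-0.140744 + 0.114425) / 0.621480 = -0.042349
d₂ = d₁ − σ√T = -0.042349 − 0.621480 = -0.663829
e^{−rT} = 0.935708
e^{−qT} = 0.864897
N(−d₁) = 0.516890,  N(−d₂) = 0.746600
Put price V = K·e^{−rT}·N(−d₂) − S·e^{−qT}·N(−d₁) = 25.966942 − 14.435443 = 11.531499
φ(d₁) = (1/√(2π))·e^{−d₁²/2} = 0.398585
Θ = −S·e^{−qT}·φ(d₁)·σ/(2√T) − q·S·e^{−qT}·N(−d₁) + r·K·e^{−rT}·N(−d₂) = −1.384595 − 0.838699 + 0.690721 = -1.532573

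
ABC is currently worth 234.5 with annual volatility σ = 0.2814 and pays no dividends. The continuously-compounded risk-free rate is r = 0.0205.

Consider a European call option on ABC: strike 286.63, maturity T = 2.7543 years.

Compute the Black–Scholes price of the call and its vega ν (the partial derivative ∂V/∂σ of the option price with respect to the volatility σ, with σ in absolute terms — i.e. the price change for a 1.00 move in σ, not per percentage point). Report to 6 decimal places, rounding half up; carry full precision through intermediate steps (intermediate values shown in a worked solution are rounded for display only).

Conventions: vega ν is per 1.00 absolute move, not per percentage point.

price = 30.623099
ν = 154.818673

σ√T = 0.2814·√2.7543 = 0.467014
d₁ = (ln(S/K) + (r+σ²/2)T) / (σ√T) = (ln(234.5/286.63) + (0.0205+0.2814²/2)·2.7543) / 0.467014 = (-0.200737 + 0.165514) / 0.467014 = -0.075421
d₂ = d₁ − σ√T = -0.075421 − 0.467014 = -0.542434
e^{−rT} = 0.945101
N(d₁) = 0.469940,  N(d₂) = 0.293760
Call price V = S·N(d₁) − K·e^{−rT}·N(d₂) = 110.200930 − 79.577831 = 30.623099
φ(d₁) = (1/√(2π))·e^{−d₁²/2} = 0.397809
ν = S·φ(d₁)·√T = 154.818673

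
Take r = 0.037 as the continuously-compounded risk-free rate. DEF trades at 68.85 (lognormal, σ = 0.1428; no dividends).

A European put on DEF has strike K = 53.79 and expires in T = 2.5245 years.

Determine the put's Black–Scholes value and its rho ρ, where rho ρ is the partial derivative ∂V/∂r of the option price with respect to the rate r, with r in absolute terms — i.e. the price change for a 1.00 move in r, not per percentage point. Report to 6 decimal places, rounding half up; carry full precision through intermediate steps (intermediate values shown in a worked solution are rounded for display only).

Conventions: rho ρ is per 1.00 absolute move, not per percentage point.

price = 0.384734
ρ = -10.246763

σ√T = 0.1428·√2.5245 = 0.226890
d₁ = (ln(S/K) + (r+σ²/2)T) / (σ√T) = (ln(68.85/53.79) + (0.037+0.1428²/2)·2.5245) / 0.226890 = (0.246843 + 0.119146) / 0.226890 = 1.613065
d₂ = d₁ − σ√T = 1.613065 − 0.226890 = 1.386175
e^{−rT} = 0.910823
N(−d₁) = 0.053365,  N(−d₂) = 0.082847
Put price V = K·e^{−rT}·N(−d₂) − S·N(−d₁) = 4.058928 − 3.674194 = 0.384734
ρ = −K·T·e^{−rT}·N(−d₂) = -10.246763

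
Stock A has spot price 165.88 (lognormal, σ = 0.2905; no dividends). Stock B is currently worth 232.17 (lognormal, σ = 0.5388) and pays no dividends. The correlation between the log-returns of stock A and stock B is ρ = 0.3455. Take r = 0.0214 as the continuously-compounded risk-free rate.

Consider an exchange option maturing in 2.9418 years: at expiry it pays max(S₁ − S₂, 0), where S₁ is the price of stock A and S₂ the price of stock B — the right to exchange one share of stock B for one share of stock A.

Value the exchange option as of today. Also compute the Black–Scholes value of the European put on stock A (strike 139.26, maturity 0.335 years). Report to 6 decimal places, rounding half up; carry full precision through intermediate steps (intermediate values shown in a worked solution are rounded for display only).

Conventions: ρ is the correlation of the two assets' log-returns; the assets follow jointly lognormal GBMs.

exchange price = 39.419359
price(stock A put K=139.26) = 1.802764

σ_eff = √(σ₁² + σ₂² − 2ρσ₁σ₂) = √(0.2905² + 0.5388² − 2·0.3455·0.2905·0.5388) = 0.516275
d₁ = (ln(S₁/S₂) + (q₂ − q₁ + σ_eff²/2)T) / (σ_eff√T) = (ln(165.88/232.17) + (0.0 − 0.0 + 0.133270)·2.9418) / 0.885497 = 0.063069
d₂ = d₁ − σ_eff√T = 0.063069 − 0.885497 = -0.822428
N(d₁) = 0.525144,  N(d₂) = 0.205417
V = S₁·e^{−q₁T}·N(d₁) − S₂·e^{−q₂T}·N(d₂) = 87.110934 − 47.691575 = 39.419359
[vanilla: stock A put K=139.26]
σ√T = 0.2905·√0.335 = 0.168139
d₁ = (ln(S/K) + (r+σ²/2)T) / (σ√T) = (ln(165.88/139.26) + (0.0214+0.2905²/2)·0.335) / 0.168139 = (0.174922 + 0.021304) / 0.168139 = 1.167048
d₂ = d₁ − σ√T = 1.167048 − 0.168139 = 0.998909
e^{−rT} = 0.992857
N(−d₁) = 0.121596,  N(−d₂) = 0.158919
price = K·e^{−rT}·N(−d₂) − S·N(−d₁) = 21.973026 − 20.170262 = 1.802764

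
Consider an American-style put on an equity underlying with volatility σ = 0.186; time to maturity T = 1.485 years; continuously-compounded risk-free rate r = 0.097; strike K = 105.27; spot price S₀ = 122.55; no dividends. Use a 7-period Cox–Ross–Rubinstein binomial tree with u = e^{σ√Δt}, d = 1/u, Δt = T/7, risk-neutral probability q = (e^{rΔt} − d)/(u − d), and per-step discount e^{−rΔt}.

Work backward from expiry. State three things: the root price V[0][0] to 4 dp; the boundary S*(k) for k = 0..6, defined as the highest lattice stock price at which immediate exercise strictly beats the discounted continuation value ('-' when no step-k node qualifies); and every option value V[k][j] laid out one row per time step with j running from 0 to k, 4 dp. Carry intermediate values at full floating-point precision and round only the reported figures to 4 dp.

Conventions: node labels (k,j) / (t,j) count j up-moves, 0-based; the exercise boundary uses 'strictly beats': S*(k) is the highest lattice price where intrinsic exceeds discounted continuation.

price = 1.3715
boundary = - - - 94.7754 86.9941 94.7754 86.9941
tree:
1.3715
2.7843 0.4764
5.4990 1.0695 0.0972
10.4946 2.3563 0.2479 0.0000
18.2759 5.0623 0.6324 0.0000 0.0000
25.4183 10.4946 1.6131 0.0000 0.0000 0.0000
31.9744 18.2759 4.1145 0.0000 0.0000 0.0000 0.0000
37.9921 25.4183 10.4946 0.0000 0.0000 0.0000 0.0000 0.0000

params: Δt=0.21214 u=1.08945 d=0.91790 q=0.59979 e^(-rΔt)=0.97963
t_7 payoffs: 37.9921 25.4183 10.4946 0.0000 0.0000 0.0000 0.0000 0.0000
t_6: node(6,0) S=73.2956 payoff=31.9744 vs cont=29.8303 → 31.9744 [stop]  node(6,1) S=86.9941 payoff=18.2759 vs cont=16.1318 → 18.2759 [stop]  node(6,2) S=103.2527 payoff=2.0173 vs cont=4.1145 → 4.1145 [wait]  node(6,3) S=122.5500 payoff=0.0000 vs cont=0.0000 → 0.0000 [wait]  node(6,4) S=145.4538 payoff=0.0000 vs cont=0.0000 → 0.0000 [wait]  node(6,5) S=172.6382 payoff=0.0000 vs cont=0.0000 → 0.0000 [wait]  node(6,6) S=204.9031 payoff=0.0000 vs cont=0.0000 → 0.0000 [wait]  ⇒ S*(6)=86.9941
t_5: node(5,0) S=79.8517 payoff=25.4183 vs cont=23.2742 → 25.4183 [stop]  node(5,1) S=94.7754 payoff=10.4946 vs cont=9.5828 → 10.4946 [stop]  node(5,2) S=112.4883 payoff=0.0000 vs cont=1.6131 → 1.6131 [wait]  node(5,3) S=133.5117 payoff=0.0000 vs cont=0.0000 → 0.0000 [wait]  node(5,4) S=158.4641 payoff=0.0000 vs cont=0.0000 → 0.0000 [wait]  node(5,5) S=188.0800 payoff=0.0000 vs cont=0.0000 → 0.0000 [wait]  ⇒ S*(5)=94.7754
t_4: node(4,0) S=86.9941 payoff=18.2759 vs cont=16.1318 → 18.2759 [stop]  node(4,1) S=103.2527 payoff=2.0173 vs cont=5.0623 → 5.0623 [wait]  node(4,2) S=122.5500 payoff=0.0000 vs cont=0.6324 → 0.6324 [wait]  node(4,3) S=145.4538 payoff=0.0000 vs cont=0.0000 → 0.0000 [wait]  node(4,4) S=172.6382 payoff=0.0000 vs cont=0.0000 → 0.0000 [wait]  ⇒ S*(4)=86.9941
t_3: node(3,0) S=94.7754 payoff=10.4946 vs cont=10.1397 → 10.4946 [stop]  node(3,1) S=112.4883 payoff=0.0000 vs cont=2.3563 → 2.3563 [wait]  node(3,2) S=133.5117 payoff=0.0000 vs cont=0.2479 → 0.2479 [wait]  node(3,3) S=158.4641 payoff=0.0000 vs cont=0.0000 → 0.0000 [wait]  ⇒ S*(3)=94.7754
t_2: node(2,0) S=103.2527 payoff=2.0173 vs cont=5.4990 → 5.4990 [wait]  node(2,1) S=122.5500 payoff=0.0000 vs cont=1.0695 → 1.0695 [wait]  node(2,2) S=145.4538 payoff=0.0000 vs cont=0.0972 → 0.0972 [wait]  ⇒ S*(2)=-
t_1: node(1,0) S=112.4883 payoff=0.0000 vs cont=2.7843 → 2.7843 [wait]  node(1,1) S=133.5117 payoff=0.0000 vs cont=0.4764 → 0.4764 [wait]  ⇒ S*(1)=-
t_0: node(0,0) S=122.5500 payoff=0.0000 vs cont=1.3715 → 1.3715 [wait]  ⇒ S*(0)=-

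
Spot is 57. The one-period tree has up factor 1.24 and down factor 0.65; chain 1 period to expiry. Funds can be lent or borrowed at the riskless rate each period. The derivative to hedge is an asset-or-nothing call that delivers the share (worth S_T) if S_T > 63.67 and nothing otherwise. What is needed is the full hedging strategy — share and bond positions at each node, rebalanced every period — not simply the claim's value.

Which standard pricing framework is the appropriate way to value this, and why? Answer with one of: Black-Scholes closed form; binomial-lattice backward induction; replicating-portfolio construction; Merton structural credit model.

framework: replicating-portfolio construction

Key observation: the deliverable is the dynamic trading strategy on the 1-step tree (spot 57, moves 1.24 and 0.65), so the valuation must go through the node-by-node replicating-portfolio solve.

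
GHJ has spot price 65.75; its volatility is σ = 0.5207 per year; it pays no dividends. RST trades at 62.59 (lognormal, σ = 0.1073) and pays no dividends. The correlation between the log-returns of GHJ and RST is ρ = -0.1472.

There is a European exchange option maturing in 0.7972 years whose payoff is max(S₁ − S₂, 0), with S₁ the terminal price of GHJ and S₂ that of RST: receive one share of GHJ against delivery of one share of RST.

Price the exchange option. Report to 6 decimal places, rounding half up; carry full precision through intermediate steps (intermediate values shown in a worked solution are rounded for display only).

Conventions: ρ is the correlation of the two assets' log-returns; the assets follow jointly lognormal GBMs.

exchange price = 14.019056

σ_eff = √(σ₁² + σ₂² − 2ρσ₁σ₂) = √(0.5207² + 0.1073² − 2·-0.1472·0.5207·0.1073) = 0.546891
d₁ = (ln(S₁/S₂) + (q₂ − q₁ + σ_eff²/2)T) / (σ_eff√T) = (ln(65.75/62.59) + (0.0 − 0.0 + 0.149545)·0.7972) / 0.488298 = 0.345018
d₂ = d₁ − σ_eff√T = 0.345018 − 0.488298 = -0.143280
N(d₁) = 0.634960,  N(d₂) = 0.443035
V = S₁·e^{−q₁T}·N(d₁) − S₂·e^{−q₂T}·N(d₂) = 41.748592 − 27.729536 = 14.019056
Key observation: pricing in RST-units makes this a unit-strike call on the ratio S₁/S₂ — the risk-free rate cancels and cannot affect the value.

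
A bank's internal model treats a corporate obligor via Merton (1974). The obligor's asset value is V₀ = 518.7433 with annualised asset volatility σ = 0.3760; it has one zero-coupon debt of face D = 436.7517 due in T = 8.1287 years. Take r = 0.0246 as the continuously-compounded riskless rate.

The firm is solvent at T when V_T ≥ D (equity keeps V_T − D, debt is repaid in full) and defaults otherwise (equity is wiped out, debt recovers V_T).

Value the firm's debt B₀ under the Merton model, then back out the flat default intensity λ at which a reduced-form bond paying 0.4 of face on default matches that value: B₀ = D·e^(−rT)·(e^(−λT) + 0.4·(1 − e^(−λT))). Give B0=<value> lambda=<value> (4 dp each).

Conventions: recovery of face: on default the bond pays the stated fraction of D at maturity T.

With assets at 518.7433 and a single debt payment of 436.7517 at 8.1287 years:
d₁ = [ln(V₀/D) + (r + σ²/2)T] / (σ√T)
   = [ln(518.7433/436.7517) + (0.0246 + 0.5·0.3760²)·8.1287] / (0.3760·√8.1287)
   = [0.172044 + 0.774568] / 1.072009 = 0.883026
d₂ = d₁ − σ√T = 0.883026 − 1.072009 = -0.188983
N(d₁) = 0.811389,  N(d₂) = 0.425053,  e^(−rT) = 0.818759
E₀ = V₀·N(d₁) − D·e^(−rT)·N(d₂)
   = 518.7433·0.811389 − 436.7517·0.818759·0.425053 = 268.906024
B₀ = V₀ − E₀ = 518.7433 − 268.906024 = 249.837276
e^(−λT) = (B₀·e^(rT)/D − 0.4)/(1 − 0.4) = (249.8373·1.221361/436.7517 − 0.4)/0.6 = 0.49776917
λ = −ln(0.49776917)/8.1287 = 0.085822

B0=249.8373 lambda=0.0858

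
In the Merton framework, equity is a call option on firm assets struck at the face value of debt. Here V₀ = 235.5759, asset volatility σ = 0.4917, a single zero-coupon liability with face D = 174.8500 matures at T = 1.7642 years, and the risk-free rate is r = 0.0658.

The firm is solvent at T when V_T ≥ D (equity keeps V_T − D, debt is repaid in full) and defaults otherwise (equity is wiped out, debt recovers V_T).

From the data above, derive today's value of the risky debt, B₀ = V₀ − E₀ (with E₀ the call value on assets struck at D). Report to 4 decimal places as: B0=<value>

B0=136.3112

With assets at 235.5759 and a single debt payment of 174.8500 at 1.7642 years:
d₁ = [ln(V₀/D) + (r + σ²/2)T] / (σ√T)
   = [ln(235.5759/174.8500) + (0.0658 + 0.5·0.4917²)·1.7642] / (0.4917·√1.7642)
   = [0.298105 + 0.329349] / 0.653092 = 0.960743
d₂ = d₁ − σ√T = 0.960743 − 0.653092 = 0.307652
N(d₁) = 0.831659,  N(d₂) = 0.620826,  e^(−rT) = 0.890400
E₀ = V₀·N(d₁) − D·e^(−rT)·N(d₂)
   = 235.5759·0.831659 − 174.8500·0.890400·0.620826 = 99.264657
B₀ = V₀ − E₀ = 235.5759 − 99.264657 = 136.311243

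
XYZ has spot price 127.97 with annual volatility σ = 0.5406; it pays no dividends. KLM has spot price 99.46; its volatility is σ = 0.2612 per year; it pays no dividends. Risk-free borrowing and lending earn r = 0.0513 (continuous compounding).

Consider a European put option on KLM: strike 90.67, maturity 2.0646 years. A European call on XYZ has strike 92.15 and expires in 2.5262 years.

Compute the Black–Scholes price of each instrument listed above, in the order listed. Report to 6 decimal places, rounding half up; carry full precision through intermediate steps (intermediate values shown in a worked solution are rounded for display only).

[KLM put K=90.67]
σ√T = 0.2612·√2.0646 = 0.375311
d₁ = (ln(S/K) + (r+σ²/2)T) / (σ√T) = (ln(99.46/90.67) + (0.0513+0.2612²/2)·2.0646) / 0.375311 = (0.092529 + 0.176343) / 0.375311 = 0.716398
d₂ = d₁ − σ√T = 0.716398 − 0.375311 = 0.341088
e^{−rT} = 0.899502
N(−d₁) = 0.236873,  N(−d₂) = 0.366519
price = K·e^{−rT}·N(−d₂) − S·N(−d₁) = 29.892487 − 23.559357 = 6.333130
[XYZ call K=92.15]
σ√T = 0.5406·√2.5262 = 0.859231
d₁ = (ln(S/K) + (r+σ²/2)T) / (σ√T) = (ln(127.97/92.15) + (0.0513+0.5406²/2)·2.5262) / 0.859231 = (0.328378 + 0.498733) / 0.859231 = 0.962618
d₂ = d₁ − σ√T = 0.962618 − 0.859231 = 0.103387
e^{−rT} = 0.878452
N(d₁) = 0.832130,  N(d₂) = 0.541172
price = S·N(d₁) − K·e^{−rT}·N(d₂) = 106.487722 − 43.807528 = 62.680194

price(KLM put K=90.67) = 6.333130
price(XYZ call K=92.15) = 62.680194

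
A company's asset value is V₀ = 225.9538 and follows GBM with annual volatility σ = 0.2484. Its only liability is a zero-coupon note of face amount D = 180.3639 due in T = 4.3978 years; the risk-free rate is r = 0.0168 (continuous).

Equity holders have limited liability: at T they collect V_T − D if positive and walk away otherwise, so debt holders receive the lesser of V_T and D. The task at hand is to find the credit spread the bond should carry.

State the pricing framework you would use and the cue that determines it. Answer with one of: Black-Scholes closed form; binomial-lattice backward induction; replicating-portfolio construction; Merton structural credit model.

Key observation: a levered firm with one bullet debt due at 4.3978 years is the canonical structural-credit setup: equity is a call on the firm's assets struck at the face value.

framework: Merton structural credit model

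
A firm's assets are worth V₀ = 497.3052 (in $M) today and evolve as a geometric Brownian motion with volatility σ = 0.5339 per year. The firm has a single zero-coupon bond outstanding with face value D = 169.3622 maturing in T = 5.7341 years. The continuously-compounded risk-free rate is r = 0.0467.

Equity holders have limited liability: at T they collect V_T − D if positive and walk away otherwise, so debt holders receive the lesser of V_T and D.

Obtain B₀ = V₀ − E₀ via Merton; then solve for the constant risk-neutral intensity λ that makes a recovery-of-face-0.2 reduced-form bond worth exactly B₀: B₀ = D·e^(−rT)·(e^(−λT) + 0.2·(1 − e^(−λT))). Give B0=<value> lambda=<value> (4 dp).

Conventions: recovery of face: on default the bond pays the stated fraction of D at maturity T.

Apply the equity-as-call identities (strike 169.3622, horizon 5.7341 years):
d₁ = [ln(V₀/D) + (r + σ²/2)T] / (σ√T)
   = [ln(497.3052/169.3622) + (0.0467 + 0.5·0.5339²)·5.7341] / (0.5339·√5.7341)
   = [1.077164 + 1.085033] / 1.278476 = 1.691230
d₂ = d₁ − σ√T = 1.691230 − 1.278476 = 0.412754
N(d₁) = 0.954604,  N(d₂) = 0.660107,  e^(−rT) = 0.765074
E₀ = V₀·N(d₁) − D·e^(−rT)·N(d₂)
   = 497.3052·0.954604 − 169.3622·0.765074·0.660107 = 389.196233
B₀ = V₀ − E₀ = 497.3052 − 389.196233 = 108.108967
e^(−λT) = (B₀·e^(rT)/D − 0.2)/(1 − 0.2) = (108.1090·1.307063/169.3622 − 0.2)/0.8 = 0.79292199
λ = −ln(0.79292199)/5.7341 = 0.040465

B0=108.1090 lambda=0.0405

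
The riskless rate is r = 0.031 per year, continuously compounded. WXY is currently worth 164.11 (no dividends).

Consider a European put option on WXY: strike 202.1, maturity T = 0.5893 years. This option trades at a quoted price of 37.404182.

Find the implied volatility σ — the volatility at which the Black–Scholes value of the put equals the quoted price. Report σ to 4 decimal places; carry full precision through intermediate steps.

At σ = 0.2541 the Black–Scholes value reproduces the quote:
σ√T = 0.2541·√0.5893 = 0.195062
d₁ = (ln(S/K) + (r+σ²/2)T) / (σ√T) = (ln(164.11/202.1) + (0.031+0.2541²/2)·0.5893) / 0.195062 = (-0.208226 + 0.037293) / 0.195062 = -0.876299
d₂ = d₁ − σ√T = -0.876299 − 0.195062 = -1.071361
e^{−rT} = 0.981898
N(−d₁) = 0.809566,  N(−d₂) = 0.857997
V = K·e^{−rT}·N(−d₂) − S·N(−d₁) = 170.262113 − 132.857930 = 37.404182 (the observed quote) — the price is monotone increasing in volatility, hence this σ is the only solution

sigma = 0.2541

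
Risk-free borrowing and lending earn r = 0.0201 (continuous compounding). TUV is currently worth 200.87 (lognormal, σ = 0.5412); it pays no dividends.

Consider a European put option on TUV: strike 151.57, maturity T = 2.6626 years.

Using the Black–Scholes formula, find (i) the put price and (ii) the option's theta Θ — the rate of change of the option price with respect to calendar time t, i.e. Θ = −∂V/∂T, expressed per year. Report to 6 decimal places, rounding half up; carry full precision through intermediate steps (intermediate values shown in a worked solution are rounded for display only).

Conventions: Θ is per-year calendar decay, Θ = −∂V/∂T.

σ√T = 0.5412·√2.6626 = 0.883102
d₁ = (ln(S/K) + (r+σ²/2)T) / (σ√T) = (ln(200.87/151.57) + (0.0201+0.5412²/2)·2.6626) / 0.883102 = (0.281610 + 0.443453) / 0.883102 = 0.821041
d₂ = d₁ − σ√T = 0.821041 − 0.883102 = -0.062060
e^{−rT} = 0.947889
N(−d₁) = 0.205811,  N(−d₂) = 0.524743
Put price V = K·e^{−rT}·N(−d₂) − S·N(−d₁) = 75.390556 − 41.341332 = 34.049224
φ(d₁) = (1/√(2π))·e^{−d₁²/2} = 0.284793
Θ = −S·φ(d₁)·σ/(2√T) + r·K·e^{−rT}·N(−d₂) = −9.486786 + 1.515350 = -7.971436

price = 34.049224
Θ = -7.971436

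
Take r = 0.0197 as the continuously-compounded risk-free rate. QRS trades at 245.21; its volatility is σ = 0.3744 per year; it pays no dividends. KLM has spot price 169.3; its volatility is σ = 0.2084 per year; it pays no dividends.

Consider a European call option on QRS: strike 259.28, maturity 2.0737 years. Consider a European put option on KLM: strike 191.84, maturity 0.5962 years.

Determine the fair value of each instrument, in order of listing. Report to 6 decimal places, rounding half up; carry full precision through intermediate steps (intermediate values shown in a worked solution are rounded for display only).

price(QRS call K=259.28) = 50.676387
price(KLM put K=191.84) = 24.385540

[QRS call K=259.28]
σ√T = 0.3744·√2.0737 = 0.539149
d₁ = (ln(S/K) + (r+σ²/2)T) / (σ√T) = (ln(245.21/259.28) + (0.0197+0.3744²/2)·2.0737) / 0.539149 = (-0.055794 + 0.186193) / 0.539149 = 0.241861
d₂ = d₁ − σ√T = 0.241861 − 0.539149 = -0.297288
e^{−rT} = 0.959971
N(d₁) = 0.595556,  N(d₂) = 0.383123
price = S·N(d₁) − K·e^{−rT}·N(d₂) = 146.036307 − 95.359919 = 50.676387
[KLM put K=191.84]
σ√T = 0.2084·√0.5962 = 0.160914
d₁ = (ln(S/K) + (r+σ²/2)T) / (σ√T) = (ln(169.3/191.84) + (0.0197+0.2084²/2)·0.5962) / 0.160914 = (-0.124989 + 0.024692) / 0.160914 = -0.623300
d₂ = d₁ − σ√T = -0.623300 − 0.160914 = -0.784214
e^{−rT} = 0.988324
N(−d₁) = 0.733456,  N(−d₂) = 0.783543
price = K·e^{−rT}·N(−d₂) − S·N(−d₁) = 148.559673 − 124.174133 = 24.385540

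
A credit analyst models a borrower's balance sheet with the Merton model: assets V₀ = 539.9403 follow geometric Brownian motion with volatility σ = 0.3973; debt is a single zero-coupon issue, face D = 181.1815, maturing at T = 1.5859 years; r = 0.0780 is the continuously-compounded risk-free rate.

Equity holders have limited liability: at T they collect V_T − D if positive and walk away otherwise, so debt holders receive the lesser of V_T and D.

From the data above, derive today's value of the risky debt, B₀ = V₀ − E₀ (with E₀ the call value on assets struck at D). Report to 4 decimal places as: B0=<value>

With assets at 539.9403 and a single debt payment of 181.1815 at 1.5859 years:
d₁ = [ln(V₀/D) + (r + σ²/2)T] / (σ√T)
   = [ln(539.9403/181.1815) + (0.0780 + 0.5·0.3973²)·1.5859] / (0.3973·√1.5859)
   = [1.091959 + 0.248865] / 0.500330 = 2.679881
d₂ = d₁ − σ√T = 2.679881 − 0.500330 = 2.179551
N(d₁) = 0.996318,  N(d₂) = 0.985355,  e^(−rT) = 0.883645
E₀ = V₀·N(d₁) − D·e^(−rT)·N(d₂)
   = 539.9403·0.996318 − 181.1815·0.883645·0.985355 = 380.196665
B₀ = V₀ − E₀ = 539.9403 − 380.196665 = 159.743635

B0=159.7436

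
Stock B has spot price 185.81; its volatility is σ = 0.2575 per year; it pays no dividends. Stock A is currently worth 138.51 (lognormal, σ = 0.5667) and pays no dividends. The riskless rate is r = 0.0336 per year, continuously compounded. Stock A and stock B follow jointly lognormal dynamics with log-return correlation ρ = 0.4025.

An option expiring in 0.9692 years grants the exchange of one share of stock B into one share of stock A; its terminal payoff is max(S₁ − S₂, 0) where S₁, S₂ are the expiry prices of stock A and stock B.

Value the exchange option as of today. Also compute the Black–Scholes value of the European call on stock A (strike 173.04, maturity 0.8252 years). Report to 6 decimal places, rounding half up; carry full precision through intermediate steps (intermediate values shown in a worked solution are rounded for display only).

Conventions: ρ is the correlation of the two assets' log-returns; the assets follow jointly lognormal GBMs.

exchange price = 14.181010
price(stock A call K=173.04) = 18.411726

σ_eff = √(σ₁² + σ₂² − 2ρσ₁σ₂) = √(0.5667² + 0.2575² − 2·0.4025·0.5667·0.2575) = 0.519601
d₁ = (ln(S₁/S₂) + (q₂ − q₁ + σ_eff²/2)T) / (σ_eff√T) = (ln(138.51/185.81) + (0.0 − 0.0 + 0.134993)·0.9692) / 0.511537 = -0.318545
d₂ = d₁ − σ_eff√T = -0.318545 − 0.511537 = -0.830081
N(d₁) = 0.375036,  N(d₂) = 0.203246
V = S₁·e^{−q₁T}·N(d₁) − S₂·e^{−q₂T}·N(d₂) = 51.946228 − 37.765218 = 14.181010
[vanilla: stock A call K=173.04]
σ√T = 0.5667·√0.8252 = 0.514793
d₁ = (ln(S/K) + (r+σ²/2)T) / (σ√T) = (ln(138.51/173.04) + (0.0336+0.5667²/2)·0.8252) / 0.514793 = (-0.222580 + 0.160233) / 0.514793 = -0.121112
d₂ = d₁ − σ√T = -0.121112 − 0.514793 = -0.635905
e^{−rT} = 0.972654
N(d₁) = 0.451801,  N(d₂) = 0.262419
price = S·N(d₁) − K·e^{−rT}·N(d₂) = 62.578993 − 44.167267 = 18.411726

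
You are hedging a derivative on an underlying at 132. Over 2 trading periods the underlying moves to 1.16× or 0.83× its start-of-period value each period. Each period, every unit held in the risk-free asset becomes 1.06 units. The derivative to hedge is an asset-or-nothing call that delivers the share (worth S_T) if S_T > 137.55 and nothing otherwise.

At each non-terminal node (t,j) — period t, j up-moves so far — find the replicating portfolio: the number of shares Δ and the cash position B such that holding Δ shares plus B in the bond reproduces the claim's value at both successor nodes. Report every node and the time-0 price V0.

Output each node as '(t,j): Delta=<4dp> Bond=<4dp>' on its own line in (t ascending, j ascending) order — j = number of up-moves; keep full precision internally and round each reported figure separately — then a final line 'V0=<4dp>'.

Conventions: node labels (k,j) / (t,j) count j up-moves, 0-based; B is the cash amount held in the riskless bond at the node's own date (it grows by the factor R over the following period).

Arbitrage-free pricing uses the up-move probability p* = (R−d)/(u−d) = 0.6970, discounting each step at R = 1.06.
Expiry values: V(2,0)=0.0000, V(2,1)=0.0000, V(2,2)=177.6192
(1,0): S=109.5600. Δ = (V_up−V_dn)/(S_up−S_dn) = (0.0000−0.0000)/(127.0896−90.9348) = 0.0000. V = [p*·0.0000 + (1−p*)·0.0000]/1.06 = 0.0000. B = V − Δ·S = 0.0000.
(1,1): S=153.1200. Δ = (V_up−V_dn)/(S_up−S_dn) = (177.6192−0.0000)/(177.6192−127.0896) = 3.5152. V = [p*·177.6192 + (1−p*)·0.0000]/1.06 = 116.7879. B = V − Δ·S = -421.4521.
(0,0): S=132.0000. Δ = (V_up−V_dn)/(S_up−S_dn) = (116.7879−0.0000)/(153.1200−109.5600) = 2.6811. V = [p*·116.7879 + (1−p*)·0.0000]/1.06 = 76.7902. B = V − Δ·S = -277.1126.
As a check, the time-0 holding Δ(0,0)·S0 + B(0,0) comes to 76.7902 — exactly V0.

(0,0): Delta=2.6811 Bond=-277.1126
(1,0): Delta=0.0000 Bond=0.0000
(1,1): Delta=3.5152 Bond=-421.4521
V0=76.7902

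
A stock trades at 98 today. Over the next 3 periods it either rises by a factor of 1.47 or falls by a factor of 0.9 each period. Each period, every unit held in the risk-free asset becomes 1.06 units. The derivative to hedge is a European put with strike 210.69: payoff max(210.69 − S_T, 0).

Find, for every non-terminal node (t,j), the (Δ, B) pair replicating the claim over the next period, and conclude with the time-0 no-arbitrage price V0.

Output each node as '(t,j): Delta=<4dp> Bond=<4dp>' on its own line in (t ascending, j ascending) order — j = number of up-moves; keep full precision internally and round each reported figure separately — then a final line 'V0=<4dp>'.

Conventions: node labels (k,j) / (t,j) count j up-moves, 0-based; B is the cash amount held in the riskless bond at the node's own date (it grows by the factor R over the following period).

(0,0): Delta=-0.8737 Bond=166.3900
(1,0): Delta=-1.0000 Bond=187.5133
(1,1): Delta=-0.6755 Bond=147.8272
(2,0): Delta=-1.0000 Bond=198.7642
(2,1): Delta=-1.0000 Bond=198.7642
(2,2): Delta=-0.1665 Bond=48.8993
V0=80.7677

Arbitrage-free pricing uses the up-move probability p* = (R−d)/(u−d) = 0.2807, discounting each step at R = 1.06.
Expiry values: V(3,0)=139.2480, V(3,1)=94.0014, V(3,2)=20.0986, V(3,3)=0.0000
Node (2,0) S=79.3800: V=(p*·94.0014+(1−p*)·139.2480)/1.06=119.3842; Δ=(94.0014−139.2480)/(116.6886−71.4420)=-1.0000; B=V−Δ·S=198.7642
Node (2,1) S=129.6540: V=(p*·20.0986+(1−p*)·94.0014)/1.06=69.1102; Δ=(20.0986−94.0014)/(190.5914−116.6886)=-1.0000; B=V−Δ·S=198.7642
Node (2,2) S=211.7682: V=(p*·0.0000+(1−p*)·20.0986)/1.06=13.6386; Δ=(0.0000−20.0986)/(311.2993−190.5914)=-0.1665; B=V−Δ·S=48.8993
Node (1,0) S=88.2000: V=(p*·69.1102+(1−p*)·119.3842)/1.06=99.3133; Δ=(69.1102−119.3842)/(129.6540−79.3800)=-1.0000; B=V−Δ·S=187.5133
Node (1,1) S=144.0600: V=(p*·13.6386+(1−p*)·69.1102)/1.06=50.5087; Δ=(13.6386−69.1102)/(211.7682−129.6540)=-0.6755; B=V−Δ·S=147.8272
Node (0,0) S=98.0000: V=(p*·50.5087+(1−p*)·99.3133)/1.06=80.7677; Δ=(50.5087−99.3133)/(144.0600−88.2000)=-0.8737; B=V−Δ·S=166.3900
Check: Δ(0,0)·S0 + B(0,0) = 80.7677 = V0.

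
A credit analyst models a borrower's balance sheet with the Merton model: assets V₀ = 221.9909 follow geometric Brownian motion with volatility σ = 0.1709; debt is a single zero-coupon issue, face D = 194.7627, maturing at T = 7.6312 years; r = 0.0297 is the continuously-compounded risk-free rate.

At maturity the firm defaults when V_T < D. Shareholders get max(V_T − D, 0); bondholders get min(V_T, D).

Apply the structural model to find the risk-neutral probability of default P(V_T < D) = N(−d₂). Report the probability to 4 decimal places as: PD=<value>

PD=0.3011

Work the structural quantities from V₀ = 221.9909 against face 194.7627:
d₁ = [ln(V₀/D) + (r + σ²/2)T] / (σ√T)
   = [ln(221.9909/194.7627) + (0.0297 + 0.5·0.1709²)·7.6312] / (0.1709·√7.6312)
   = [0.130854 + 0.338088] / 0.472105 = 0.993302
d₂ = d₁ − σ√T = 0.993302 − 0.472105 = 0.521197
risk-neutral PD = N(−d₂) = N(-0.521197) = 0.301115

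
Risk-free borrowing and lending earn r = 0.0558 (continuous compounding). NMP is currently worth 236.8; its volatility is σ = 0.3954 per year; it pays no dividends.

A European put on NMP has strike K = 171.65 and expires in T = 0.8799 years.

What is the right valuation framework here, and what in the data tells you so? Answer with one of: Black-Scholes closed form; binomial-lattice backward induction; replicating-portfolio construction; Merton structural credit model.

Key observation: the strike-171.65 put on NMP is European-exercise on a continuously-modelled lognormal underlying, so its value is a single closed-form evaluation.

framework: Black-Scholes closed form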